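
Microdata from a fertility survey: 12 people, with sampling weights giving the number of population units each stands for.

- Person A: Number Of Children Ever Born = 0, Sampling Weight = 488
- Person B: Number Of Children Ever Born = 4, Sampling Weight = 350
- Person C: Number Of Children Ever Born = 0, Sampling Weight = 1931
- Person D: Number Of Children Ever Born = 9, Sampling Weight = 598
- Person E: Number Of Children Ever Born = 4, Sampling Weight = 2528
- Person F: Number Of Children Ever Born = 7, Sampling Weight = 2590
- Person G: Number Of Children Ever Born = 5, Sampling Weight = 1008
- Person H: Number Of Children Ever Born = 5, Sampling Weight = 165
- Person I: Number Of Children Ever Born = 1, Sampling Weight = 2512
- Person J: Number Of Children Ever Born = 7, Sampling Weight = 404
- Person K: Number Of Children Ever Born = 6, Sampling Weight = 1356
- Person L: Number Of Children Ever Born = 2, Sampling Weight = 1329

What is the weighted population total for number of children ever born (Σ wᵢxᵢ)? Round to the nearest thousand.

57000

Weighted total = 0×488 + 4×350 + 0×1931 + 9×598 + 4×2528 + 7×2590 + 5×1008 + 5×165 + 1×2512 + 7×404 + 6×1356 + 2×1329
  = 0 + 1400 + 0 + 5382 + 10112 + 18130 + 5040 + 825 + 2512 + 2828 + 8136 + 2658 = 57023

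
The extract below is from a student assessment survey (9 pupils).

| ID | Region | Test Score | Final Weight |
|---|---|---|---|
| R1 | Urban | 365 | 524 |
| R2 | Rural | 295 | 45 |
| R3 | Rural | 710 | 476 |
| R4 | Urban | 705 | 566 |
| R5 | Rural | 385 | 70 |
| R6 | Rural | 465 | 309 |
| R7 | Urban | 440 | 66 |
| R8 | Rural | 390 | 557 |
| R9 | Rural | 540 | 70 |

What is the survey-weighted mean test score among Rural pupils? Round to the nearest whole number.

509

Rural rows: R2, R3, R5, R6, R8, R9
Weighted sum = 295×45 + 710×476 + 385×70 + 465×309 + 390×557 + 540×70
  = 13275 + 337960 + 26950 + 143685 + 217230 + 37800 = 776900
Sum of weights = 45 + 476 + 70 + 309 + 557 + 70 = 1527
Weighted mean = 776900 / 1527 = 508.77538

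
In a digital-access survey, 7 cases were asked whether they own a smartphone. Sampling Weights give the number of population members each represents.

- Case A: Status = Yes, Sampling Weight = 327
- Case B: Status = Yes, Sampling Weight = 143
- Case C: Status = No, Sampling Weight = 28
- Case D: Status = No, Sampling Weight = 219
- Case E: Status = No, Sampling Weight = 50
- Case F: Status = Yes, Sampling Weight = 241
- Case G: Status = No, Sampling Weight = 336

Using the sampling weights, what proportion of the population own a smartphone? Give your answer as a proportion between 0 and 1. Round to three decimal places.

0.529

Sum of weights for 'Yes' = 327 + 143 + 241 = 711
Total weight = 327 + 143 + 28 + 219 + 50 + 241 + 336 = 1344
Weighted proportion = 711 / 1344 = 0.52901786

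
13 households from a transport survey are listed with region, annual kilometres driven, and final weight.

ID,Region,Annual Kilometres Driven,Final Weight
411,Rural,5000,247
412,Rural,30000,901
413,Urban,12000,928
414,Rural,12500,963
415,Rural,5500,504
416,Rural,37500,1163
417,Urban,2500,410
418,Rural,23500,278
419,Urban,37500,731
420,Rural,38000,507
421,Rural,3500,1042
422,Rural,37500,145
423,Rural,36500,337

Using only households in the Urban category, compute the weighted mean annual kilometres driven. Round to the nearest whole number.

19127

Urban rows: 413, 417, 419
Weighted sum = 12000×928 + 2500×410 + 37500×731
  = 11136000 + 1025000 + 27412500 = 39573500
Sum of weights = 928 + 410 + 731 = 2069
Weighted mean = 39573500 / 2069 = 19126.873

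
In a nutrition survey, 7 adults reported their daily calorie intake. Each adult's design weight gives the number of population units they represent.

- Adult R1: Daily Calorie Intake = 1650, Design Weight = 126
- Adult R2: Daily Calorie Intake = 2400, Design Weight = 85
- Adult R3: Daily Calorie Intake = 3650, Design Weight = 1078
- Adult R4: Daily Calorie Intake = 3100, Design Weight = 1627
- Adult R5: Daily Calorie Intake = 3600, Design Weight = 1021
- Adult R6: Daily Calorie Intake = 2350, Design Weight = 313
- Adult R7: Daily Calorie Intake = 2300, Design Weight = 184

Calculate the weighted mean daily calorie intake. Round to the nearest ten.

3210

Weighted sum = 1650×126 + 2400×85 + 3650×1078 + 3100×1627 + 3600×1021 + 2350×313 + 2300×184
  = 14224650
Sum of weights = 126 + 85 + 1078 + 1627 + 1021 + 313 + 184 = 4434
Weighted mean = 14224650 / 4434 = 3208.0853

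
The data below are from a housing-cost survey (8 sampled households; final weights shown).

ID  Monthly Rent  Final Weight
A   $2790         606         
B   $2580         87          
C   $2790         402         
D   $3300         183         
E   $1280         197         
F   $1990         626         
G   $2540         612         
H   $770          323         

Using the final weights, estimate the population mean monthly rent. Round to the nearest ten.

Weighted sum = 2790×606 + 2580×87 + 2790×402 + 3300×183 + 1280×197 + 1990×626 + 2540×612 + 770×323
  = 6941770
Sum of weights = 606 + 87 + 402 + 183 + 197 + 626 + 612 + 323 = 3036
Weighted mean = 6941770 / 3036 = 2286.4855

2290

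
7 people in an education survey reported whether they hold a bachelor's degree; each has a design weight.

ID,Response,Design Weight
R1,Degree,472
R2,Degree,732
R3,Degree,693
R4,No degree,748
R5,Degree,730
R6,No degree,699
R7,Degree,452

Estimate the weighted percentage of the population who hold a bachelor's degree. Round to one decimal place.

Sum of weights for 'Degree' = 472 + 732 + 693 + 730 + 452 = 3079
Total weight = 4526
Weighted proportion = 3079 / 4526 = 0.68029165 → 68.029165%

68.0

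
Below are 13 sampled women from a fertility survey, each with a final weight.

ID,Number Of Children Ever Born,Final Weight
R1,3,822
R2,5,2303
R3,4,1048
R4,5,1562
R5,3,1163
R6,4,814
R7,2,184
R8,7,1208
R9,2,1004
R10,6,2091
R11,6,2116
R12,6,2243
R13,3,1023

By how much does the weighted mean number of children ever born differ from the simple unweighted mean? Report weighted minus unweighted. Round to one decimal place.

0.5

Unweighted sum = 56
Unweighted mean = 56 / 13 = 4.3076923
Weighted sum = 85329
Sum of weights = 17581
Weighted mean = 85329 / 17581 = 4.8534782
Difference (weighted minus unweighted) = 0.54578588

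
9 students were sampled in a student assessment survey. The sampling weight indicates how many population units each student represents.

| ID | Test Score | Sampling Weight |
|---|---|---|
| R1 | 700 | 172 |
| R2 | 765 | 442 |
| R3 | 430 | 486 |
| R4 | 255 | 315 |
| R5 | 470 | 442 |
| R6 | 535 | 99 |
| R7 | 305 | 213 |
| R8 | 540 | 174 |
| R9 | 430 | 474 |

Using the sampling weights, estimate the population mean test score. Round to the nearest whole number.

Weighted sum = 700×172 + 765×442 + 430×486 + 255×315 + 470×442 + 535×99 + 305×213 + 540×174 + 430×474
  = 120400 + 338130 + 208980 + 80325 + 207740 + 52965 + 64965 + 93960 + 203820 = 1371285
Sum of weights = 172 + 442 + 486 + 315 + 442 + 99 + 213 + 174 + 474 = 2817
Weighted mean = 1371285 / 2817 = 486.78914

487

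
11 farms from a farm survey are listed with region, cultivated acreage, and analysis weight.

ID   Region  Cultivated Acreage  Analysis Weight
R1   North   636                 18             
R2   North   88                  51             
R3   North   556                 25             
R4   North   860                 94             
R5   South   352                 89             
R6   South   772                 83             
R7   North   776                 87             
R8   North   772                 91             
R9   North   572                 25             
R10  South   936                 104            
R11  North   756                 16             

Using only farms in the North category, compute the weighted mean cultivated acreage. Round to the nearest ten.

North rows: R1, R2, R3, R4, R7, R8, R9, R11
Weighted sum = 636×18 + 88×51 + 556×25 + 860×94 + 776×87 + 772×91 + 572×25 + 756×16
  = 11448 + 4488 + 13900 + 80840 + 67512 + 70252 + 14300 + 12096 = 274836
Sum of weights = 18 + 51 + 25 + 94 + 87 + 91 + 25 + 16 = 407
Weighted mean = 274836 / 407 = 675.27273

680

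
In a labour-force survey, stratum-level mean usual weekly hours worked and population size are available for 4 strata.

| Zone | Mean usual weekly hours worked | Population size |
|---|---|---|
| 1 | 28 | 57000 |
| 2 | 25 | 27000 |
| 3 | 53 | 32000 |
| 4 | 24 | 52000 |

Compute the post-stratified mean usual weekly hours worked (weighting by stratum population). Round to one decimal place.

Σ Nₕ·x̄ₕ = 28×57000 + 25×27000 + 53×32000 + 24×52000
  = 1596000 + 675000 + 1696000 + 1248000 = 5215000
Σ Nₕ = 57000 + 27000 + 32000 + 52000 = 168000
Overall mean = 5215000 / 168000 = 31.041667

31.0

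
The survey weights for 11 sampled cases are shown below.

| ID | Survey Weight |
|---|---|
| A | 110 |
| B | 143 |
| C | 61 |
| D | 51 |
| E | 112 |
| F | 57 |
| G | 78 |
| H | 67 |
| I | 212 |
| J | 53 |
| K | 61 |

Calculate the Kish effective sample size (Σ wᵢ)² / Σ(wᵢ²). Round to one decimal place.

8.7

Σ wᵢ = 110 + 143 + 61 + 51 + 112 + 57 + 78 + 67 + 212 + 53 + 61 = 1005
Σ wᵢ² = 116711
n_eff = 1005² / 116711 = 1010025 / 116711 = 8.6540686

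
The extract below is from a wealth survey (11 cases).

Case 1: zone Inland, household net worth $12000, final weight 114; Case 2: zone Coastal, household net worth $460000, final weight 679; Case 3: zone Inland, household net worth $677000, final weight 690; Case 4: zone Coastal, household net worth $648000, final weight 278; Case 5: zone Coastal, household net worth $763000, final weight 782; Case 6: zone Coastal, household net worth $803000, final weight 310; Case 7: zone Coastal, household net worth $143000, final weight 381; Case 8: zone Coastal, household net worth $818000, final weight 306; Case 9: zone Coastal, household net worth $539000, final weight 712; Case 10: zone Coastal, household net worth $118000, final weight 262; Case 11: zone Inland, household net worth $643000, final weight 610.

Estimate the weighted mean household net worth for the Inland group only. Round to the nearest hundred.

608700

Inland rows: 1, 3, 11
Weighted sum = 12000×114 + 677000×690 + 643000×610
  = 860728000
Sum of weights = 114 + 690 + 610 = 1414
Weighted mean = 860728000 / 1414 = 608718.53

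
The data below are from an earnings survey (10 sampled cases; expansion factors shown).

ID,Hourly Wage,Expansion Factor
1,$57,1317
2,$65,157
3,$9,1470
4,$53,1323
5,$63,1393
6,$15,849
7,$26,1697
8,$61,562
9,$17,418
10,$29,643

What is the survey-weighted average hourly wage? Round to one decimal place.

Weighted sum = 373274
Sum of weights = 1317 + 157 + 1470 + 1323 + 1393 + 849 + 1697 + 562 + 418 + 643 = 9829
Weighted mean = 373274 / 9829 = 37.976803

38.0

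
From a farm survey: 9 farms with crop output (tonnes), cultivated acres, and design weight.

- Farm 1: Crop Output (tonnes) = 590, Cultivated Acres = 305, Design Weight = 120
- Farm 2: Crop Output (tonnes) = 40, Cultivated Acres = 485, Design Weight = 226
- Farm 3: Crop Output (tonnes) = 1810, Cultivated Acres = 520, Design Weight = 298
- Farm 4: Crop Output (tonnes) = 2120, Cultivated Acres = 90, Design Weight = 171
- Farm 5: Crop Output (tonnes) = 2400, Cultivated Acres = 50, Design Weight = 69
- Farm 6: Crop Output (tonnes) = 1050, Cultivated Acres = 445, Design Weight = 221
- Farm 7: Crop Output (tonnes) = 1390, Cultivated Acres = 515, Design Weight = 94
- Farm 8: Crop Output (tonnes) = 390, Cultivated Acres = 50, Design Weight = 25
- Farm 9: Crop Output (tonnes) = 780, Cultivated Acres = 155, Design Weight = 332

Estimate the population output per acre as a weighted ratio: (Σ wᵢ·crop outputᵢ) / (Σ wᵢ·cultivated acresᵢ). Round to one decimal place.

Σ wᵢ·y = 590×120 + 40×226 + 1810×298 + 2120×171 + 2400×69 + 1050×221 + 1390×94 + 390×25 + 780×332
  = 1778760
Σ wᵢ·x = 305×120 + 485×226 + 520×298 + 90×171 + 50×69 + 445×221 + 515×94 + 50×25 + 155×332
  = 519475
Ratio = 1778760 / 519475 = 3.4241494

3.4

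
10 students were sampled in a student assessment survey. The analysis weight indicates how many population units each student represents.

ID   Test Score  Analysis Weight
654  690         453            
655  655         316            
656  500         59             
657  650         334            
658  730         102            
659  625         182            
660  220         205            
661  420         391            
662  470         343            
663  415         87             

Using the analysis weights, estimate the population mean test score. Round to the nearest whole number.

551

Weighted sum = 690×453 + 655×316 + 500×59 + 650×334 + 730×102 + 625×182 + 220×205 + 420×391 + 470×343 + 415×87
  = 1360995
Sum of weights = 453 + 316 + 59 + 334 + 102 + 182 + 205 + 391 + 343 + 87 = 2472
Weighted mean = 1360995 / 2472 = 550.56432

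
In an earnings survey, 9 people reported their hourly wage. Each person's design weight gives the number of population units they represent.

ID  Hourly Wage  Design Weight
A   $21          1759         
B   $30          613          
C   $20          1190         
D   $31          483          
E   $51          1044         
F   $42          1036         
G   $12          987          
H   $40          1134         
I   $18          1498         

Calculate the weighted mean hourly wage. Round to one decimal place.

28.2

Weighted sum = 21×1759 + 30×613 + 20×1190 + 31×483 + 51×1044 + 42×1036 + 12×987 + 40×1134 + 18×1498
  = 36939 + 18390 + 23800 + 14973 + 53244 + 43512 + 11844 + 45360 + 26964 = 275026
Sum of weights = 1759 + 613 + 1190 + 483 + 1044 + 1036 + 987 + 1134 + 1498 = 9744
Weighted mean = 275026 / 9744 = 28.225164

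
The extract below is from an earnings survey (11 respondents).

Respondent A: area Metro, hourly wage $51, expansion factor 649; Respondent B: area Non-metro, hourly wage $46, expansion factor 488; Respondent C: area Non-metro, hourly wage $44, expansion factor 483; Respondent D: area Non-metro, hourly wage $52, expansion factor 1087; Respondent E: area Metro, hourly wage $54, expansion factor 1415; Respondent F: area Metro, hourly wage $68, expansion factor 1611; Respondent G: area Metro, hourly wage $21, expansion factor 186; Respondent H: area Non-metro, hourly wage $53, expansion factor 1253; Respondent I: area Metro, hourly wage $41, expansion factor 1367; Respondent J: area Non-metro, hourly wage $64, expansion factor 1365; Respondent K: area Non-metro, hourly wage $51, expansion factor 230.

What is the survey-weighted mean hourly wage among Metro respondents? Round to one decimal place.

Metro rows: A, E, F, G, I
Weighted sum = 51×649 + 54×1415 + 68×1611 + 21×186 + 41×1367
  = 33099 + 76410 + 109548 + 3906 + 56047 = 279010
Sum of weights = 5228
Weighted mean = 279010 / 5228 = 53.368401

53.4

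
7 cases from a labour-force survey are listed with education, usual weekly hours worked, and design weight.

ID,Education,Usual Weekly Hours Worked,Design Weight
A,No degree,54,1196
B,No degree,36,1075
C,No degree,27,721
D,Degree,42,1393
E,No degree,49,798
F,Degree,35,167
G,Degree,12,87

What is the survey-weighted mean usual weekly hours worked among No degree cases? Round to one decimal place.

42.7

No degree rows: A, B, C, E
Weighted sum = 54×1196 + 36×1075 + 27×721 + 49×798
  = 64584 + 38700 + 19467 + 39102 = 161853
Sum of weights = 1196 + 1075 + 721 + 798 = 3790
Weighted mean = 161853 / 3790 = 42.705277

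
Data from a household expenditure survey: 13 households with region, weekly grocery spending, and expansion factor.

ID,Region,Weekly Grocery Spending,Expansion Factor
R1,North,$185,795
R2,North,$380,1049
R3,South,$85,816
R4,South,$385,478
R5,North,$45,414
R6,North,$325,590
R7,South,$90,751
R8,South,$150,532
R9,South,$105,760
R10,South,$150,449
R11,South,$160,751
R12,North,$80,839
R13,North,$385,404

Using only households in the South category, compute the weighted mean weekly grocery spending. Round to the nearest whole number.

South rows: R3, R4, R7, R8, R9, R10, R11
Weighted sum = 85×816 + 385×478 + 90×751 + 150×532 + 105×760 + 150×449 + 160×751
  = 69360 + 184030 + 67590 + 79800 + 79800 + 67350 + 120160 = 668090
Sum of weights = 816 + 478 + 751 + 532 + 760 + 449 + 751 = 4537
Weighted mean = 668090 / 4537 = 147.25369

147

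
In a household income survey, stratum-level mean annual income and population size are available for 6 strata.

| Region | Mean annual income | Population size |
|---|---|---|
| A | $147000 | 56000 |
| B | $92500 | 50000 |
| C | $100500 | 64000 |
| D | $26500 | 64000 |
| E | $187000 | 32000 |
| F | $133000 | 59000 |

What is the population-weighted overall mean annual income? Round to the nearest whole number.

107126

Σ Nₕ·x̄ₕ = 147000×56000 + 92500×50000 + 100500×64000 + 26500×64000 + 187000×32000 + 133000×59000
  = 8232000000 + 4625000000 + 6432000000 + 1696000000 + 5984000000 + 7847000000 = 34816000000
Σ Nₕ = 56000 + 50000 + 64000 + 64000 + 32000 + 59000 = 325000
Overall mean = 34816000000 / 325000 = 107126.15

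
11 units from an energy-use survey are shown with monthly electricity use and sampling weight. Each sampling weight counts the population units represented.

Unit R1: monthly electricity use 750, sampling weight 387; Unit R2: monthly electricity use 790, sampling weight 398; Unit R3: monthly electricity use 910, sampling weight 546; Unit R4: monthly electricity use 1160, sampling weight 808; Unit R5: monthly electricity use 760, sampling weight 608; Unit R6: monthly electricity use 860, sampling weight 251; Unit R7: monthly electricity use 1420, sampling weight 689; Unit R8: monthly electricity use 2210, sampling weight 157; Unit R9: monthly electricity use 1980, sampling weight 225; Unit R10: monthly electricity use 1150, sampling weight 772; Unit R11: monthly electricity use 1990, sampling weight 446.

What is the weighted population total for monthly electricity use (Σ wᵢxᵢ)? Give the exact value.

Weighted total = 750×387 + 790×398 + 910×546 + 1160×808 + 760×608 + 860×251 + 1420×689 + 2210×157 + 1980×225 + 1150×772 + 1990×446
  = 290250 + 314420 + 496860 + 937280 + 462080 + 215860 + 978380 + 346970 + 445500 + 887800 + 887540 = 6262940

6262940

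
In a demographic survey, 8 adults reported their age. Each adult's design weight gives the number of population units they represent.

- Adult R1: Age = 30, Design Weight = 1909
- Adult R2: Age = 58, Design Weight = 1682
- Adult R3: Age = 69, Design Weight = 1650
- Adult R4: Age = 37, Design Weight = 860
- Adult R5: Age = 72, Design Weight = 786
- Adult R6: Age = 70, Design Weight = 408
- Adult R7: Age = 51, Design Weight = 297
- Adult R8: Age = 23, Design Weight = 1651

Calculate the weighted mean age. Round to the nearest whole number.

Weighted sum = 30×1909 + 58×1682 + 69×1650 + 37×860 + 72×786 + 70×408 + 51×297 + 23×1651
  = 57270 + 97556 + 113850 + 31820 + 56592 + 28560 + 15147 + 37973 = 438768
Sum of weights = 1909 + 1682 + 1650 + 860 + 786 + 408 + 297 + 1651 = 9243
Weighted mean = 438768 / 9243 = 47.470302

47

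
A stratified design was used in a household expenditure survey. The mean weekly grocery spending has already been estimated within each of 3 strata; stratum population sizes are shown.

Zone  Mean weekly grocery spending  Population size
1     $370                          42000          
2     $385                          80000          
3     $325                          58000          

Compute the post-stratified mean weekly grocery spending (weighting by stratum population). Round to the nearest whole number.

362

Σ Nₕ·x̄ₕ = 370×42000 + 385×80000 + 325×58000
  = 65190000
Σ Nₕ = 42000 + 80000 + 58000 = 180000
Overall mean = 65190000 / 180000 = 362.16667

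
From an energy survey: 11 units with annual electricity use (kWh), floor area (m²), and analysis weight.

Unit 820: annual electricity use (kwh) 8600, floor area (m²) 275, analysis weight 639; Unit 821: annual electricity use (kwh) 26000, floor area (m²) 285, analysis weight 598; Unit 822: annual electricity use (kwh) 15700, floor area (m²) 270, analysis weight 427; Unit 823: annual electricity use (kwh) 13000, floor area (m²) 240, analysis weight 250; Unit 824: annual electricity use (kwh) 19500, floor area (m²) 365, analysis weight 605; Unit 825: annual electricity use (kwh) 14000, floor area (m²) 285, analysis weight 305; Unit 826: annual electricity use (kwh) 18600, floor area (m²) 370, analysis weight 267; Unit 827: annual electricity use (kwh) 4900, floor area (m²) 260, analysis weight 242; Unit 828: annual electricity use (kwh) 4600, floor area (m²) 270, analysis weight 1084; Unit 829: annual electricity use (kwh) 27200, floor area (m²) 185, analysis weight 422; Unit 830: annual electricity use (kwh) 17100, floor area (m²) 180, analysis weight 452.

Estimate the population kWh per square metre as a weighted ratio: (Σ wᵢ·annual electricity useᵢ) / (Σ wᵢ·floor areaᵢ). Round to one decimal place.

Σ wᵢ·y = 8600×639 + 26000×598 + 15700×427 + 13000×250 + 19500×605 + 14000×305 + 18600×267 + 4900×242 + 4600×1084 + 27200×422 + 17100×452
  = 77410800
Σ wᵢ·x = 275×639 + 285×598 + 270×427 + 240×250 + 365×605 + 285×305 + 370×267 + 260×242 + 270×1084 + 185×422 + 180×452
  = 175725 + 170430 + 115290 + 60000 + 220825 + 86925 + 98790 + 62920 + 292680 + 78070 + 81360 = 1443015
Ratio = 77410800 / 1443015 = 53.64518

53.6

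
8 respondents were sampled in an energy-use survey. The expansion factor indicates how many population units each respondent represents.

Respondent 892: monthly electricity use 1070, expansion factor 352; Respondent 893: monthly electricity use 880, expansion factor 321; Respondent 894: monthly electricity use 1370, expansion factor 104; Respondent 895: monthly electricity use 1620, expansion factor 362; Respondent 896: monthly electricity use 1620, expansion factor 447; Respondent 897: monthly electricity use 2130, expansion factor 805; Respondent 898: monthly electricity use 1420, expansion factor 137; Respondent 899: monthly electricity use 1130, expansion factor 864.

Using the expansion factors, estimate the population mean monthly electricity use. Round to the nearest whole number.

1473

Weighted sum = 1070×352 + 880×321 + 1370×104 + 1620×362 + 1620×447 + 2130×805 + 1420×137 + 1130×864
  = 376640 + 282480 + 142480 + 586440 + 724140 + 1714650 + 194540 + 976320 = 4997690
Sum of weights = 352 + 321 + 104 + 362 + 447 + 805 + 137 + 864 = 3392
Weighted mean = 4997690 / 3392 = 1473.3756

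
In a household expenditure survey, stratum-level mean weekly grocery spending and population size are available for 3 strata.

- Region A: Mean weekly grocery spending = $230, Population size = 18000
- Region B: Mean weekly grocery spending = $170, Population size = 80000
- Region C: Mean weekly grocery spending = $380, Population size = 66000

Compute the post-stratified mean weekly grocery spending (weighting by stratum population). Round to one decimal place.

Σ Nₕ·x̄ₕ = 230×18000 + 170×80000 + 380×66000
  = 42820000
Σ Nₕ = 18000 + 80000 + 66000 = 164000
Overall mean = 42820000 / 164000 = 261.09756

261.1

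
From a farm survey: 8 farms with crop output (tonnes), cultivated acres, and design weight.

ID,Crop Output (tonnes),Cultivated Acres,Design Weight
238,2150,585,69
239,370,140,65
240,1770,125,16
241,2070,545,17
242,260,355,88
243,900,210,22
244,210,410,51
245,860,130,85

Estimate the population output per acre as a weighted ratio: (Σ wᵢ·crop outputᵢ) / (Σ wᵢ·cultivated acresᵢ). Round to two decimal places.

Σ wᵢ·y = 2150×69 + 370×65 + 1770×16 + 2070×17 + 260×88 + 900×22 + 210×51 + 860×85
  = 362400
Σ wᵢ·x = 585×69 + 140×65 + 125×16 + 545×17 + 355×88 + 210×22 + 410×51 + 130×85
  = 40365 + 9100 + 2000 + 9265 + 31240 + 4620 + 20910 + 11050 = 128550
Ratio = 362400 / 128550 = 2.8191365

2.82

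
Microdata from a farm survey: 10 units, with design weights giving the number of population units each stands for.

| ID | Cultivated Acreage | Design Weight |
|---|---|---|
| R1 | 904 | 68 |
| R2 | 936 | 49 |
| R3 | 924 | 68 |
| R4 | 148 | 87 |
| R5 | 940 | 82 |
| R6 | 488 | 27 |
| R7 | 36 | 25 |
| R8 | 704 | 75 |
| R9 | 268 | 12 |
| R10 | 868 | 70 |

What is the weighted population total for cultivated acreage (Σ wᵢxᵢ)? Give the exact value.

Weighted total = 904×68 + 936×49 + 924×68 + 148×87 + 940×82 + 488×27 + 36×25 + 704×75 + 268×12 + 868×70
  = 61472 + 45864 + 62832 + 12876 + 77080 + 13176 + 900 + 52800 + 3216 + 60760 = 390976

390976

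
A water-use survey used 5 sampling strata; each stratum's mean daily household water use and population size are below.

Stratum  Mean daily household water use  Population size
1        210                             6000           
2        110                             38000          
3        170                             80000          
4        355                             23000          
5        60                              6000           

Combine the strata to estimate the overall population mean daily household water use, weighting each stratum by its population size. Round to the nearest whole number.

Σ Nₕ·x̄ₕ = 210×6000 + 110×38000 + 170×80000 + 355×23000 + 60×6000
  = 1260000 + 4180000 + 13600000 + 8165000 + 360000 = 27565000
Σ Nₕ = 6000 + 38000 + 80000 + 23000 + 6000 = 153000
Overall mean = 27565000 / 153000 = 180.1634

180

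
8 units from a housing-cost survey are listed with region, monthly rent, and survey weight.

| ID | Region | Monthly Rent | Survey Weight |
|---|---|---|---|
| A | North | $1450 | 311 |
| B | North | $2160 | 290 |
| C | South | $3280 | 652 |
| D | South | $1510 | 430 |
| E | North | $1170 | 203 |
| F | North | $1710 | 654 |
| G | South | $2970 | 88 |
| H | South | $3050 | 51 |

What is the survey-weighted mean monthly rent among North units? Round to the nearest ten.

North rows: A, B, E, F
Weighted sum = 1450×311 + 2160×290 + 1170×203 + 1710×654
  = 2433200
Sum of weights = 311 + 290 + 203 + 654 = 1458
Weighted mean = 2433200 / 1458 = 1668.8615

1670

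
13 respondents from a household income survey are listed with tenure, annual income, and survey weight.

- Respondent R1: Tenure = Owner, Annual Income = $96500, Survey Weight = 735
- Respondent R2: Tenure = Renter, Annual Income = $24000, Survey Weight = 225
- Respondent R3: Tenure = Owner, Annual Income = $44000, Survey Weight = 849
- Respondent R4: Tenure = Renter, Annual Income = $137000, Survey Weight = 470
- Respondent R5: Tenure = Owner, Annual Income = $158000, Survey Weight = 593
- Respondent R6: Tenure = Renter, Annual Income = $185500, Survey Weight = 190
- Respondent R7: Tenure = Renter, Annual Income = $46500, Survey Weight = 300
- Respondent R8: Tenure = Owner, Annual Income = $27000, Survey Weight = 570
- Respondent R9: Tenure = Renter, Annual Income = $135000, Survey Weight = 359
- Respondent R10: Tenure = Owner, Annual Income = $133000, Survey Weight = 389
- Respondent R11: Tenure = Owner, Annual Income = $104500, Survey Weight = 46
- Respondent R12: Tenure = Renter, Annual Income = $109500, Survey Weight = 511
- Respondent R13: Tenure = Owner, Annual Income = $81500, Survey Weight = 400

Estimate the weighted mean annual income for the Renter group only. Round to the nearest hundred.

Renter rows: R2, R4, R6, R7, R9, R12
Weighted sum = 24000×225 + 137000×470 + 185500×190 + 46500×300 + 135000×359 + 109500×511
  = 223404500
Sum of weights = 225 + 470 + 190 + 300 + 359 + 511 = 2055
Weighted mean = 223404500 / 2055 = 108712.65

108700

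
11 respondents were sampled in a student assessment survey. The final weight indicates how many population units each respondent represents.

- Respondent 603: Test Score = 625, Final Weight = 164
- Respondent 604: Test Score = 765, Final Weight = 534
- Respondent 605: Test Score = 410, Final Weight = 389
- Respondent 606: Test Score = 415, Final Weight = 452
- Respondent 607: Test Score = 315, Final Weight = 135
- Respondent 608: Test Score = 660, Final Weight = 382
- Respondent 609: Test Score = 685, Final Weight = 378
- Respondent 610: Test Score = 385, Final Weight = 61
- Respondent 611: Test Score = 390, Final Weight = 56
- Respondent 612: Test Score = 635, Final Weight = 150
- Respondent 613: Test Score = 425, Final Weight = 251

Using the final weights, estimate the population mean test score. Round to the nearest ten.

Weighted sum = 625×164 + 765×534 + 410×389 + 415×452 + 315×135 + 660×382 + 685×378 + 385×61 + 390×56 + 635×150 + 425×251
  = 1658905
Sum of weights = 164 + 534 + 389 + 452 + 135 + 382 + 378 + 61 + 56 + 150 + 251 = 2952
Weighted mean = 1658905 / 2952 = 561.95969

560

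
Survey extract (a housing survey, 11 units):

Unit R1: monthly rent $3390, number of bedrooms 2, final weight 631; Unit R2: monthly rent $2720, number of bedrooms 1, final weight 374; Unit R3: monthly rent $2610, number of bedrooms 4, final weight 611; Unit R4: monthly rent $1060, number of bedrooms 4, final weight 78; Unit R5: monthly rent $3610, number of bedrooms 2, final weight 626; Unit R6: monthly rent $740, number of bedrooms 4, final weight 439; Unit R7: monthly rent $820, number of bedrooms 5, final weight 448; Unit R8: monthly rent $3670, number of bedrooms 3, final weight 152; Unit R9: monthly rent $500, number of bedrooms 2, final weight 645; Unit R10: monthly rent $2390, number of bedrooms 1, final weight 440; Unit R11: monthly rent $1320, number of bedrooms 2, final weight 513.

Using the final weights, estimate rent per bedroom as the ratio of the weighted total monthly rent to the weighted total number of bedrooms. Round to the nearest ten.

Σ wᵢ·y = 3390×631 + 2720×374 + 2610×611 + 1060×78 + 3610×626 + 740×439 + 820×448 + 3670×152 + 500×645 + 2390×440 + 1320×513
  = 2139090 + 1017280 + 1594710 + 82680 + 2259860 + 324860 + 367360 + 557840 + 322500 + 1051600 + 677160 = 10394940
Σ wᵢ·x = 12852
Ratio = 10394940 / 12852 = 808.81886

810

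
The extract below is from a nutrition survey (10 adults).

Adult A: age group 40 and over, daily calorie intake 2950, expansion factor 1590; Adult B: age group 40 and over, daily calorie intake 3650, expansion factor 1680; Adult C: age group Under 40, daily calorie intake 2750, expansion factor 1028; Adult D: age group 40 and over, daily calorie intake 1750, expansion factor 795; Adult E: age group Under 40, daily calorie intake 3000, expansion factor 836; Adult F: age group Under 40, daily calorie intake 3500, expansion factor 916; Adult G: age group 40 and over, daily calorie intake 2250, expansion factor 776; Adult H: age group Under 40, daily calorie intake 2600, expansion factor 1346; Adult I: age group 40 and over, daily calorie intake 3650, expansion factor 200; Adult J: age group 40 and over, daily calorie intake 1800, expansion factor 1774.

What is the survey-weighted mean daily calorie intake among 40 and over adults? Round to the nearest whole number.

40 and over rows: A, B, D, G, I, J
Weighted sum = 17882950
Sum of weights = 1590 + 1680 + 795 + 776 + 200 + 1774 = 6815
Weighted mean = 17882950 / 6815 = 2624.0572

2624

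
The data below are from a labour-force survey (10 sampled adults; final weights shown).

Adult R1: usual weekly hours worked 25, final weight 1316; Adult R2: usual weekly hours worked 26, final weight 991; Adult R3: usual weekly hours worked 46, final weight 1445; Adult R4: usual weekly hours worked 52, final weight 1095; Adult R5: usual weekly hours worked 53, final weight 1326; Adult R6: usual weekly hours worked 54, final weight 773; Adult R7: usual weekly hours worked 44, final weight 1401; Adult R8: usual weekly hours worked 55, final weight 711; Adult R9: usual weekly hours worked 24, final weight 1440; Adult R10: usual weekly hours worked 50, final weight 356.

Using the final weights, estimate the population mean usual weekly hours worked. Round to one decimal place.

41.2

Weighted sum = 447205
Sum of weights = 1316 + 991 + 1445 + 1095 + 1326 + 773 + 1401 + 711 + 1440 + 356 = 10854
Weighted mean = 447205 / 10854 = 41.201861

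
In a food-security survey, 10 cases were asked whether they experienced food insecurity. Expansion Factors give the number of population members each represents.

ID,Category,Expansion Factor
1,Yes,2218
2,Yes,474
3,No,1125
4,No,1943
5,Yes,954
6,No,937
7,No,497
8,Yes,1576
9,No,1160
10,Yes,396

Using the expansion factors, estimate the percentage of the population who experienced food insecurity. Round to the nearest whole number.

Sum of weights for 'Yes' = 2218 + 474 + 954 + 1576 + 396 = 5618
Total weight = 2218 + 474 + 1125 + 1943 + 954 + 937 + 497 + 1576 + 1160 + 396 = 11280
Weighted proportion = 5618 / 11280 = 0.49804965 → 49.804965%

50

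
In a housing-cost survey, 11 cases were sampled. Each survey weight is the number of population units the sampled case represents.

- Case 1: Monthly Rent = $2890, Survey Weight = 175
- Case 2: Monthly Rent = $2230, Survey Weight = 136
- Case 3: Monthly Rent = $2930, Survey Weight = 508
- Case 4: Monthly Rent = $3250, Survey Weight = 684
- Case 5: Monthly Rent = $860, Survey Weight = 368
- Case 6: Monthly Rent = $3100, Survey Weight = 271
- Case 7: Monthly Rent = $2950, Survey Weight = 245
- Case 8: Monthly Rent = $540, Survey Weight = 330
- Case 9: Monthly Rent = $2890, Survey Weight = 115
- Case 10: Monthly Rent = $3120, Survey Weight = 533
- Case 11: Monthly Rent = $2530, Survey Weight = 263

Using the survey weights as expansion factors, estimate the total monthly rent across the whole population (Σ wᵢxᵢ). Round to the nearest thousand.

9239000

Weighted total = 2890×175 + 2230×136 + 2930×508 + 3250×684 + 860×368 + 3100×271 + 2950×245 + 540×330 + 2890×115 + 3120×533 + 2530×263
  = 505750 + 303280 + 1488440 + 2223000 + 316480 + 840100 + 722750 + 178200 + 332350 + 1662960 + 665390 = 9238700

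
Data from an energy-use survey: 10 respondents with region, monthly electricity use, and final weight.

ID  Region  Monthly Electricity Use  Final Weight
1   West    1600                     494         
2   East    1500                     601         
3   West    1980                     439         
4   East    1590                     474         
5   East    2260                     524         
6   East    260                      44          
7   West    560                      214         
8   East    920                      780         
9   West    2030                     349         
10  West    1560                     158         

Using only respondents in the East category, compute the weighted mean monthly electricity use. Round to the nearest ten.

1470

East rows: 2, 4, 5, 6, 8
Weighted sum = 1500×601 + 1590×474 + 2260×524 + 260×44 + 920×780
  = 901500 + 753660 + 1184240 + 11440 + 717600 = 3568440
Sum of weights = 601 + 474 + 524 + 44 + 780 = 2423
Weighted mean = 3568440 / 2423 = 1472.7363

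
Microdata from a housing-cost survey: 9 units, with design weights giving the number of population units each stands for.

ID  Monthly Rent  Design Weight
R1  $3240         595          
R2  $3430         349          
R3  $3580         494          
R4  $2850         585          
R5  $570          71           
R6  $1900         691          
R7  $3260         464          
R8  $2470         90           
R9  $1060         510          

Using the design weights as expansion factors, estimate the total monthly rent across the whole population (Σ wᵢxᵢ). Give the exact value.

10189550

Weighted total = 3240×595 + 3430×349 + 3580×494 + 2850×585 + 570×71 + 1900×691 + 3260×464 + 2470×90 + 1060×510
  = 1927800 + 1197070 + 1768520 + 1667250 + 40470 + 1312900 + 1512640 + 222300 + 540600 = 10189550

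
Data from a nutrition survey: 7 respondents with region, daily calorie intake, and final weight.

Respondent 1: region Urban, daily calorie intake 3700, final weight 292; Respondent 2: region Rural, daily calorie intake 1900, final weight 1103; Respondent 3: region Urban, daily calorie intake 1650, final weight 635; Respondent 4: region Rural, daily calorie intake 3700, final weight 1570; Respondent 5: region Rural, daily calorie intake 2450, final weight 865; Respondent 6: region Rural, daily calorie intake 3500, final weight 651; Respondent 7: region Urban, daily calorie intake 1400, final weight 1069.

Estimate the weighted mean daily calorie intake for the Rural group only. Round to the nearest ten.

Rural rows: 2, 4, 5, 6
Weighted sum = 12302450
Sum of weights = 4189
Weighted mean = 12302450 / 4189 = 2936.8465

2940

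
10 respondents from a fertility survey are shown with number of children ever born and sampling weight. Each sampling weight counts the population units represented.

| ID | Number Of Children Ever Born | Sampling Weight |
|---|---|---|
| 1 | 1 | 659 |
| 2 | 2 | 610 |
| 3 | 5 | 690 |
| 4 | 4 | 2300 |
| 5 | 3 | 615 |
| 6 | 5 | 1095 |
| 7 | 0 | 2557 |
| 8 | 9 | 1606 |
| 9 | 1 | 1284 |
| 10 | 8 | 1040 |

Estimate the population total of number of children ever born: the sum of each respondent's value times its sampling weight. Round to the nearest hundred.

Weighted total = 1×659 + 2×610 + 5×690 + 4×2300 + 3×615 + 5×1095 + 0×2557 + 9×1606 + 1×1284 + 8×1040
  = 659 + 1220 + 3450 + 9200 + 1845 + 5475 + 0 + 14454 + 1284 + 8320 = 45907

45900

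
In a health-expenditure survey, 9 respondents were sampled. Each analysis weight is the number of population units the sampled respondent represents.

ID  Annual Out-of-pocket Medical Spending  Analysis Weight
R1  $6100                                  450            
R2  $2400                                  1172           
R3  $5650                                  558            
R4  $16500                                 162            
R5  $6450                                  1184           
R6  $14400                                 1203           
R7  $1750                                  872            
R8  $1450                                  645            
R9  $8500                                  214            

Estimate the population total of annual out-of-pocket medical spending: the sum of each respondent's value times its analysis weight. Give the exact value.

40623750

Weighted total = 6100×450 + 2400×1172 + 5650×558 + 16500×162 + 6450×1184 + 14400×1203 + 1750×872 + 1450×645 + 8500×214
  = 2745000 + 2812800 + 3152700 + 2673000 + 7636800 + 17323200 + 1526000 + 935250 + 1819000 = 40623750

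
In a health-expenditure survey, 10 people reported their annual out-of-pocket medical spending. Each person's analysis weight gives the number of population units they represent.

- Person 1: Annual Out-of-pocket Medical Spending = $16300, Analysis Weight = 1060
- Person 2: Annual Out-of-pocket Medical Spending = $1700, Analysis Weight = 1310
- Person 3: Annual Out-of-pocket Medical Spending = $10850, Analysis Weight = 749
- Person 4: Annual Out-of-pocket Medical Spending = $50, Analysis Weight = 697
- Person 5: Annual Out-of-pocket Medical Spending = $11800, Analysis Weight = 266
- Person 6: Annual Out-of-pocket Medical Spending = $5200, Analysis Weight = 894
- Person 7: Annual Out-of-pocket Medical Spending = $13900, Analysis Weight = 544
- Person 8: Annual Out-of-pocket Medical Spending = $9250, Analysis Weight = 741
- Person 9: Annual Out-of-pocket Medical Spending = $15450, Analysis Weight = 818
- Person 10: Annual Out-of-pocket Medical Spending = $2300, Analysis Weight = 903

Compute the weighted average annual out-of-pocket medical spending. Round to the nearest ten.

Weighted sum = 16300×1060 + 1700×1310 + 10850×749 + 50×697 + 11800×266 + 5200×894 + 13900×544 + 9250×741 + 15450×818 + 2300×903
  = 64584950
Sum of weights = 1060 + 1310 + 749 + 697 + 266 + 894 + 544 + 741 + 818 + 903 = 7982
Weighted mean = 64584950 / 7982 = 8091.3242

8090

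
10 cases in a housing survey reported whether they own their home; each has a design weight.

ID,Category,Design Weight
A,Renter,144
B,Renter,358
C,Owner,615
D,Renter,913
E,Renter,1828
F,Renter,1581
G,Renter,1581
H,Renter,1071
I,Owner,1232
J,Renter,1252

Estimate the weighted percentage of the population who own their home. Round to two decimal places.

17.47

Sum of weights for 'Owner' = 615 + 1232 = 1847
Total weight = 10575
Weighted proportion = 1847 / 10575 = 0.17465721 → 17.465721%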